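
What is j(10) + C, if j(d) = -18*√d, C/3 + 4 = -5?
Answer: -27 - 18*√10 ≈ -83.921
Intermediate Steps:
C = -27 (C = -12 + 3*(-5) = -12 - 15 = -27)
j(10) + C = -18*√10 - 27 = -27 - 18*√10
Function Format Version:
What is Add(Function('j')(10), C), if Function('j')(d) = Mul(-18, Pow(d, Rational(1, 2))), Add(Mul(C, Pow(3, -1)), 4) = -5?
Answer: Add(-27, Mul(-18, Pow(10, Rational(1, 2)))) ≈ -83.921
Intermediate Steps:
C = -27 (C = Add(-12, Mul(3, -5)) = Add(-12, -15) = -27)
Add(Function('j')(10), C) = Add(Mul(-18, Pow(10, Rational(1, 2))), -27) = Add(-27, Mul(-18, Pow(10, Rational(1, 2))))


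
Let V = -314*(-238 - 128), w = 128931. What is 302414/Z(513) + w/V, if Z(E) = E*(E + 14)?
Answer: 23203750439/10356606108 ≈ 2.2405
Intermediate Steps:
V = 114924 (V = -314*(-366) = 114924)
Z(E) = E*(14 + E)
302414/Z(513) + w/V = 302414/((513*(14 + 513))) + 128931/114924 = 302414/((513*527)) + 128931*(1/114924) = 302414/270351 + 42977/38308 = 23203750439/10356606108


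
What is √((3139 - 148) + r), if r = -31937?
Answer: I*√28946 ≈ 170.14*I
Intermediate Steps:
√((3139 - 148) + r) = √((3139 - 148) - 31937) = √(2991 - 31937) = √(-28946) = I*√28946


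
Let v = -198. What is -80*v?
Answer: 15840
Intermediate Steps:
-80*v = -80*(-198) = 15840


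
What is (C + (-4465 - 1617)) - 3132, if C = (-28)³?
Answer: -31166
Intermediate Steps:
C = -21952
(C + (-4465 - 1617)) - 3132 = (-21952 + (-4465 - 1617)) - 3132 = (-21952 - 6082) - 3132 = -28034 - 3132 = -31166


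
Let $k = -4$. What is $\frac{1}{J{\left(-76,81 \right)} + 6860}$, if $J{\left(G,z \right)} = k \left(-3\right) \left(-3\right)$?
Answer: $\frac{1}{6824} \approx 0.00014654$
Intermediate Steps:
$J{\left(G,z \right)} = -36$ ($J{\left(G,z \right)} = \left(-4\right) \left(-3\right) \left(-3\right) = 12 \left(-3\right) = -36$)
$\frac{1}{J{\left(-76,81 \right)} + 6860} = \frac{1}{-36 + 6860} = \frac{1}{6824}$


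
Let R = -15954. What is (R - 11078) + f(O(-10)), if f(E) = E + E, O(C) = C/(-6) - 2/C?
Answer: -405424/15 ≈ -27028.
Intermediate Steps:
O(C) = -2/C - C/6 (O(C) = C*(-⅙) - 2/C = -C/6 - 2/C = -2/C - C/6)
f(E) = 2*E
(R - 11078) + f(O(-10)) = (-15954 - 11078) + 2*(-2/(-10) - ⅙*(-10)) = -27032 + 2*(-2*(-⅒) + 5/3) = -27032 + 2*(⅕ + 5/3) = -27032 + 2*(28/15) = -27032 + 56/15 = -405424/15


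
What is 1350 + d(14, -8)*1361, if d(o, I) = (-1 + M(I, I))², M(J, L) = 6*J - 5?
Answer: 3970026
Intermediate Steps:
M(J, L) = -5 + 6*J
d(o, I) = (-6 + 6*I)² (d(o, I) = (-1 + (-5 + 6*I))² = (-6 + 6*I)²)
1350 + d(14, -8)*1361 = 1350 + (36*(-1 - 8)²)*1361 = 1350 + (36*(-9)²)*1361 = 1350 + (36*81)*1361 = 1350 + 2916*1361 = 1350 + 3968676 = 3970026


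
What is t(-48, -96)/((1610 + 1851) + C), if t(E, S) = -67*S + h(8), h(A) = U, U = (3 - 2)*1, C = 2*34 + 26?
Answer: 6433/3555 ≈ 1.8096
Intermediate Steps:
C = 94 (C = 68 + 26 = 94)
U = 1 (U = 1*1 = 1)
h(A) = 1
t(E, S) = 1 - 67*S (t(E, S) = -67*S + 1 = 1 - 67*S)
t(-48, -96)/((1610 + 1851) + C) = (1 - 67*(-96))/((1610 + 1851) + 94) = (1 + 6432)/(3461 + 94) = 6433/3555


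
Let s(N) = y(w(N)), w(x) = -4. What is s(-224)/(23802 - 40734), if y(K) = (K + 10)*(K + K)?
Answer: 4/1411 ≈ 0.0028349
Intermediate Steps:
y(K) = 2*K*(10 + K) (y(K) = (10 + K)*(2*K) = 2*K*(10 + K))
s(N) = -48 (s(N) = 2*(-4)*(10 - 4) = 2*(-4)*6 = -48)
s(-224)/(23802 - 40734) = -48/(23802 - 40734) = -48/(-16932) = -48*(-1/16932) = 4/1411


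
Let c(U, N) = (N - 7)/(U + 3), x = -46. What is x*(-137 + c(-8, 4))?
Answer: 31372/5 ≈ 6274.4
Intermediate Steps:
c(U, N) = (-7 + N)/(3 + U)
x*(-137 + c(-8, 4)) = -46*(-137 + (-7 + 4)/(3 - 8)) = -46*(-137 - 3/(-5)) = -46*(-137 - 1/5*(-3)) = -46*(-137 + 3/5) = -46*(-682/5) = 31372/5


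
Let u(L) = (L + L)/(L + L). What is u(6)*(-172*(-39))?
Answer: 6708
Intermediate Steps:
u(L) = 1 (u(L) = (2*L)/((2*L)) = (2*L)*(1/(2*L)) = 1)
u(6)*(-172*(-39)) = 1*(-172*(-39)) = 1*6708 = 6708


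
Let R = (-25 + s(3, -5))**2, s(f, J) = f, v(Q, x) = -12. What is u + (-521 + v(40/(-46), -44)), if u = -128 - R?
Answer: -1145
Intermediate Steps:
R = 484 (R = (-25 + 3)**2 = (-22)**2 = 484)
u = -612 (u = -128 - 1*484 = -128 - 484 = -612)
u + (-521 + v(40/(-46), -44)) = -612 + (-521 - 12) = -612 - 533 = -1145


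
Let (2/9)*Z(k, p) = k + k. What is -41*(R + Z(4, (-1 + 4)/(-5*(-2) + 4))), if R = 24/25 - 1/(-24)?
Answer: -910241/600 ≈ -1517.1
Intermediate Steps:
Z(k, p) = 9*k (Z(k, p) = 9*(k + k)/2 = 9*(2*k)/2 = 9*k)
R = 601/600 (R = 24*(1/25) - 1*(-1/24) = 24/25 + 1/24 = 601/600 ≈ 1.0017)
-41*(R + Z(4, (-1 + 4)/(-5*(-2) + 4))) = -41*(601/600 + 9*4) = -41*(601/600 + 36) = -41*22201/600 = -910241/600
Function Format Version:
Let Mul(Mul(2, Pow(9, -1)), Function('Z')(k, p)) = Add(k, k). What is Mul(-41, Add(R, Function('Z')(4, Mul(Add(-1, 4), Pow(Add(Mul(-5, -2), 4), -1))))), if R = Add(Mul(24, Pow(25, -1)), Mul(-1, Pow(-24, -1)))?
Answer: Rational(-910241, 600) ≈ -1517.1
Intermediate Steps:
Function('Z')(k, p) = Mul(9, k) (Function('Z')(k, p) = Mul(Rational(9, 2), Add(k, k)) = Mul(Rational(9, 2), Mul(2, k)) = Mul(9, k))
R = Rational(601, 600) (R = Add(Mul(24, Rational(1, 25)), Mul(-1, Rational(-1, 24))) = Add(Rational(24, 25), Rational(1, 24)) = Rational(601, 600) ≈ 1.0017)
Mul(-41, Add(R, Function('Z')(4, Mul(Add(-1, 4), Pow(Add(Mul(-5, -2), 4), -1))))) = Mul(-41, Add(Rational(601, 600), Mul(9, 4))) = Mul(-41, Add(Rational(601, 600), 36)) = Mul(-41, Rational(22201, 600)) = Rational(-910241, 600)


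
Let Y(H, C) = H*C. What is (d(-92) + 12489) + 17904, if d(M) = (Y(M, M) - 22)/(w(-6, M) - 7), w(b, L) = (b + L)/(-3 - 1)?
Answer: 154377/5 ≈ 30875.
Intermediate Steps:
Y(H, C) = C*H
w(b, L) = -L/4 - b/4 (w(b, L) = (L + b)/(-4) = (L + b)*(-¼) = -L/4 - b/4)
d(M) = (-22 + M²)/(-11/2 - M/4) (d(M) = (M*M - 22)/((-M/4 - ¼*(-6)) - 7) = (M² - 22)/((-M/4 + 3/2) - 7) = (-22 + M²)/((3/2 - M/4) - 7) = (-22 + M²)/(-11/2 - M/4))
(d(-92) + 12489) + 17904 = (4*(22 - 1*(-92)²)/(22 - 92) + 12489) + 17904 = (4*(22 - 1*8464)/(-70) + 12489) + 17904 = (4*(-1/70)*(22 - 8464) + 12489) + 17904 = (4*(-1/70)*(-8442) + 12489) + 17904 = (2412/5 + 12489) + 17904 = 64857/5 + 17904 = 154377/5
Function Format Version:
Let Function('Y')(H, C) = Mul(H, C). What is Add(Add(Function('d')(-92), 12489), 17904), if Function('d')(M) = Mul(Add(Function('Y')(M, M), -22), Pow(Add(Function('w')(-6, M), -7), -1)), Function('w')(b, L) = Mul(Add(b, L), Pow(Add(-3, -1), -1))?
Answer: Rational(154377, 5) ≈ 30875.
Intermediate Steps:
Function('Y')(H, C) = Mul(C, H)
Function('w')(b, L) = Add(Mul(Rational(-1, 4), L), Mul(Rational(-1, 4), b)) (Function('w')(b, L) = Mul(Add(L, b), Pow(-4, -1)) = Mul(Add(L, b), Rational(-1, 4)) = Add(Mul(Rational(-1, 4), L), Mul(Rational(-1, 4), b)))
Function('d')(M) = Mul(Pow(Add(Rational(-11, 2), Mul(Rational(-1, 4), M)), -1), Add(-22, Pow(M, 2))) (Function('d')(M) = Mul(Add(Mul(M, M), -22), Pow(Add(Add(Mul(Rational(-1, 4), M), Mul(Rational(-1, 4), -6)), -7), -1)) = Mul(Add(Pow(M, 2), -22), Pow(Add(Add(Mul(Rational(-1, 4), M), Rational(3, 2)), -7), -1)) = Mul(Add(-22, Pow(M, 2)), Pow(Add(Add(Rational(3, 2), Mul(Rational(-1, 4), M)), -7), -1)) = Mul(Add(-22, Pow(M, 2)), Pow(Add(Rational(-11, 2), Mul(Rational(-1, 4), M)), -1)) = Mul(Pow(Add(Rational(-11, 2), Mul(Rational(-1, 4), M)), -1), Add(-22, Pow(M, 2))))
Add(Add(Function('d')(-92), 12489), 17904) = Add(Add(Mul(4, Pow(Add(22, -92), -1), Add(22, Mul(-1, Pow(-92, 2)))), 12489), 17904) = Add(Add(Mul(4, Pow(-70, -1), Add(22, Mul(-1, 8464))), 12489), 17904) = Add(Add(Mul(4, Rational(-1, 70), Add(22, -8464)), 12489), 17904) = Add(Add(Mul(4, Rational(-1, 70), -8442), 12489), 17904) = Add(Add(Rational(2412, 5), 12489), 17904) = Add(Rational(64857, 5), 17904) = Rational(154377, 5)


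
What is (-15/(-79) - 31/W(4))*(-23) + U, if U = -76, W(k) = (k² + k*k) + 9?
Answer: -203982/3239 ≈ -62.977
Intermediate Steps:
W(k) = 9 + 2*k² (W(k) = (k² + k²) + 9 = 2*k² + 9 = 9 + 2*k²)
(-15/(-79) - 31/W(4))*(-23) + U = (-15/(-79) - 31/(9 + 2*4²))*(-23) - 76 = (-15*(-1/79) - 31/(9 + 2*16))*(-23) - 76 = (15/79 - 31/(9 + 32))*(-23) - 76 = (15/79 - 31/41)*(-23) - 76 = -1834/3239*(-23) - 76 = 42182/3239 - 76 = -203982/3239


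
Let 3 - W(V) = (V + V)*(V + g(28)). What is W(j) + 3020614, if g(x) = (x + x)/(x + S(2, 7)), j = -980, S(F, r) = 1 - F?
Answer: 29804819/27 ≈ 1.1039e+6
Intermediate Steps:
g(x) = 2*x/(-1 + x) (g(x) = (x + x)/(x + (1 - 1*2)) = (2*x)/(x + (1 - 2)) = (2*x)/(x - 1) = (2*x)/(-1 + x) = 2*x/(-1 + x))
W(V) = 3 - 2*V*(56/27 + V) (W(V) = 3 - (V + V)*(V + 2*28/(-1 + 28)) = 3 - 2*V*(V + 2*28/27) = 3 - 2*V*(V + 2*28*(1/27)) = 3 - 2*V*(V + 56/27) = 3 - 2*V*(56/27 + V))
W(j) + 3020614 = (3 - 2*(-980)² - 112/27*(-980)) + 3020614 = (3 - 2*960400 + 109760/27) + 3020614 = (3 - 1920800 + 109760/27) + 3020614 = -51751759/27 + 3020614 = 29804819/27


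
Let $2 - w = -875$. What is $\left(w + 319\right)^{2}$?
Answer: $1430416$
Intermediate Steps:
$w = 877$ ($w = 2 - -875 = 2 + 875 = 877$)
$\left(w + 319\right)^{2} = \left(877 + 319\right)^{2} = 1196^{2} = 1430416$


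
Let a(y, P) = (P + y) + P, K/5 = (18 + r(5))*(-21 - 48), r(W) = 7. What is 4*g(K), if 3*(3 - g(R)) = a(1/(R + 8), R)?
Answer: 594883216/25851 ≈ 23012.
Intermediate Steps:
K = -8625 (K = 5*((18 + 7)*(-21 - 48)) = 5*(25*(-69)) = 5*(-1725) = -8625)
a(y, P) = y + 2*P
g(R) = 3 - 2*R/3 - 1/(3*(8 + R)) (g(R) = 3 - (1/(R + 8) + 2*R)/3 = 3 - (1/(8 + R) + 2*R)/3 = 3 + (-2*R/3 - 1/(3*(8 + R))) = 3 - 2*R/3 - 1/(3*(8 + R)))
4*g(K) = 4*((71 - 7*(-8625) - 2*(-8625)²)/(3*(8 - 8625))) = 4*((⅓)*(71 + 60375 - 2*74390625)/(-8617)) = 4*((⅓)*(-1/8617)*(71 + 60375 - 148781250)) = 4*((⅓)*(-1/8617)*(-148720804)) = 4*(148720804/25851) = 594883216/25851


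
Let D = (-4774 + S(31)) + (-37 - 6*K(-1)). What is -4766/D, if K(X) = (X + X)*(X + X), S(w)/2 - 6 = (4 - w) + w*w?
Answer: 4766/2955 ≈ 1.6129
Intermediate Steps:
S(w) = 20 - 2*w + 2*w² (S(w) = 12 + 2*((4 - w) + w*w) = 12 + 2*((4 - w) + w²) = 12 + 2*(4 + w² - w) = 12 + (8 - 2*w + 2*w²) = 20 - 2*w + 2*w²)
K(X) = 4*X² (K(X) = (2*X)*(2*X) = 4*X²)
D = -2955 (D = (-4774 + (20 - 2*31 + 2*31²)) + (-37 - 24*(-1)²) = (-4774 + (20 - 62 + 2*961)) + (-37 - 24) = (-4774 + (20 - 62 + 1922)) + (-37 - 6*4) = (-4774 + 1880) + (-37 - 24) = -2894 - 61 = -2955)
-4766/D = -4766/(-2955) = -4766*(-1/2955) = 4766/2955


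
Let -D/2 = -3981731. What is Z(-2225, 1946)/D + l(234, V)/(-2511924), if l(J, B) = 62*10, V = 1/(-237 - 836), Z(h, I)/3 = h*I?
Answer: -4079212467580/2500451415111 ≈ -1.6314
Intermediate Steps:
D = 7963462 (D = -2*(-3981731) = 7963462)
Z(h, I) = 3*I*h (Z(h, I) = 3*(h*I) = 3*(I*h) = 3*I*h)
V = -1/1073 (V = 1/(-1073) = -1/1073 ≈ -0.00093197)
l(J, B) = 620
Z(-2225, 1946)/D + l(234, V)/(-2511924) = (3*1946*(-2225))/7963462 + 620/(-2511924) = -12989550*1/7963462 + 620*(-1/2511924) = -6494775/3981731 - 155/627981 = -4079212467580/2500451415111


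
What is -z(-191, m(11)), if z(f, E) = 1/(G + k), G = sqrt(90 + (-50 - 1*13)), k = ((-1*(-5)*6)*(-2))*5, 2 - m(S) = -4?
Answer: 100/29991 + sqrt(3)/29991 ≈ 0.0033921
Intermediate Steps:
m(S) = 6 (m(S) = 2 - 1*(-4) = 2 + 4 = 6)
k = -300 (k = ((5*6)*(-2))*5 = (30*(-2))*5 = -60*5 = -300)
G = 3*sqrt(3) (G = sqrt(90 + (-50 - 13)) = sqrt(90 - 63) = sqrt(27) = 3*sqrt(3) ≈ 5.1962)
z(f, E) = 1/(-300 + 3*sqrt(3)) (z(f, E) = 1/(3*sqrt(3) - 300) = 1/(-300 + 3*sqrt(3)))
-z(-191, m(11)) = -(-100/29991 - sqrt(3)/29991) = 100/29991 + sqrt(3)/29991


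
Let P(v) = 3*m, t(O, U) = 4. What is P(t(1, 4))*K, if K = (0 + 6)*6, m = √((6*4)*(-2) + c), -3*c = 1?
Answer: 36*I*√435 ≈ 750.84*I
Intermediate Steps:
c = -⅓ (c = -⅓*1 = -⅓ ≈ -0.33333)
m = I*√435/3 (m = √((6*4)*(-2) - ⅓) = √(24*(-2) - ⅓) = √(-48 - ⅓) = √(-145/3) = I*√435/3 ≈ 6.9522*I)
P(v) = I*√435 (P(v) = 3*(I*√435/3) = I*√435)
K = 36 (K = 6*6 = 36)
P(t(1, 4))*K = (I*√435)*36 = 36*I*√435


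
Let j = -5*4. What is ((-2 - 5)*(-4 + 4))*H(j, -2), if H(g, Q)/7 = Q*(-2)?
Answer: 0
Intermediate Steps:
j = -20
H(g, Q) = -14*Q (H(g, Q) = 7*(Q*(-2)) = 7*(-2*Q) = -14*Q)
((-2 - 5)*(-4 + 4))*H(j, -2) = ((-2 - 5)*(-4 + 4))*(-14*(-2)) = -7*0*28 = 0*28 = 0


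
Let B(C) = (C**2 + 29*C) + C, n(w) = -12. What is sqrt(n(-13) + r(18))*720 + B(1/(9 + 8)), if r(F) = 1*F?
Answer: 511/289 + 720*sqrt(6) ≈ 1765.4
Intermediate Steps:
r(F) = F
B(C) = C**2 + 30*C
sqrt(n(-13) + r(18))*720 + B(1/(9 + 8)) = sqrt(-12 + 18)*720 + (30 + 1/(9 + 8))/(9 + 8) = sqrt(6)*720 + (30 + 1/17)/17 = 720*sqrt(6) + (30 + 1/17)/17 = 720*sqrt(6) + (1/17)*(511/17) = 720*sqrt(6) + 511/289 = 511/289 + 720*sqrt(6)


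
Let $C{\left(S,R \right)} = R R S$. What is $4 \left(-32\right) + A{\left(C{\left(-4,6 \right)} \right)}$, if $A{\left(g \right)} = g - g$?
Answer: $-128$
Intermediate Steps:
$C{\left(S,R \right)} = S R^{2}$ ($C{\left(S,R \right)} = R^{2} S = S R^{2}$)
$A{\left(g \right)} = 0$
$4 \left(-32\right) + A{\left(C{\left(-4,6 \right)} \right)} = 4 \left(-32\right) + 0 = -128 + 0 = -128$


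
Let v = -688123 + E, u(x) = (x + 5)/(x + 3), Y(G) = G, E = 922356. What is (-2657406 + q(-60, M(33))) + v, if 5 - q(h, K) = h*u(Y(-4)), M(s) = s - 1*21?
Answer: -2423228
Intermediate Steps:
M(s) = -21 + s (M(s) = s - 21 = -21 + s)
u(x) = (5 + x)/(3 + x)
q(h, K) = 5 + h (q(h, K) = 5 - h*(5 - 4)/(3 - 4) = 5 - h*1/(-1) = 5 - h*(-1*1) = 5 - h*(-1) = 5 - (-1)*h = 5 + h)
v = 234233 (v = -688123 + 922356 = 234233)
(-2657406 + q(-60, M(33))) + v = (-2657406 + (5 - 60)) + 234233 = (-2657406 - 55) + 234233 = -2657461 + 234233 = -2423228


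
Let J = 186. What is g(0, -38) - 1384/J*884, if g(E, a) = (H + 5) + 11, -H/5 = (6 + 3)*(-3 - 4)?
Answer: -580945/93 ≈ -6246.7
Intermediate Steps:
H = 315 (H = -5*(6 + 3)*(-3 - 4) = -45*(-7) = -5*(-63) = 315)
g(E, a) = 331 (g(E, a) = (315 + 5) + 11 = 320 + 11 = 331)
g(0, -38) - 1384/J*884 = 331 - 1384/186*884 = 331 - 1384*1/186*884 = 331 - 692/93*884 = 331 - 611728/93 = -580945/93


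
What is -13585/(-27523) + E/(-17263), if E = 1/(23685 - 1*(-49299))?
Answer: 17116051101797/34676855004216 ≈ 0.49359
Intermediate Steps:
E = 1/72984 (E = 1/(23685 + 49299) = 1/72984 ≈ 1.3702e-5)
-13585/(-27523) + E/(-17263) = -13585/(-27523) + (1/72984)/(-17263) = -13585*(-1/27523) + (1/72984)*(-1/17263) = 13585/27523 - 1/1259922792 = 17116051101797/34676855004216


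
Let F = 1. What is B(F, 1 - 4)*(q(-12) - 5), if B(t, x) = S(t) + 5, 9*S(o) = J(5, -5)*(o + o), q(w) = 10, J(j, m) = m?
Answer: 175/9 ≈ 19.444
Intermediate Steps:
S(o) = -10*o/9 (S(o) = (-5*(o + o))/9 = (-10*o)/9 = -10*o/9)
B(t, x) = 5 - 10*t/9 (B(t, x) = -10*t/9 + 5 = 5 - 10*t/9)
B(F, 1 - 4)*(q(-12) - 5) = (5 - 10/9*1)*(10 - 5) = (5 - 10/9)*5 = (35/9)*5 = 175/9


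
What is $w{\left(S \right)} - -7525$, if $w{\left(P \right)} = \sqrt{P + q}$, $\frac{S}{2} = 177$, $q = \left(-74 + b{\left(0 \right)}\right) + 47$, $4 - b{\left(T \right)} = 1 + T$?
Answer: $7525 + \sqrt{330} \approx 7543.2$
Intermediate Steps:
$b{\left(T \right)} = 3 - T$ ($b{\left(T \right)} = 4 - \left(1 + T\right) = 3 - T$)
$q = -24$ ($q = \left(-74 + \left(3 - 0\right)\right) + 47 = \left(-74 + \left(3 + 0\right)\right) + 47 = \left(-74 + 3\right) + 47 = -71 + 47 = -24$)
$S = 354$ ($S = 2 \cdot 177 = 354$)
$w{\left(P \right)} = \sqrt{-24 + P}$ ($w{\left(P \right)} = \sqrt{P - 24} = \sqrt{-24 + P}$)
$w{\left(S \right)} - -7525 = \sqrt{-24 + 354} - -7525 = \sqrt{330} + 7525 = 7525 + \sqrt{330}$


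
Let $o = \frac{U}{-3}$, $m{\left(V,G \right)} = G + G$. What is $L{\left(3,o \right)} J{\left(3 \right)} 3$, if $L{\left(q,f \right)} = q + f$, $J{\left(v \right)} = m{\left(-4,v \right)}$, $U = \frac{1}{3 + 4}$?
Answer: $\frac{372}{7} \approx 53.143$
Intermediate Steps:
$m{\left(V,G \right)} = 2 G$
$U = \frac{1}{7} \approx 0.14286$
$o = - \frac{1}{21}$ ($o = \frac{1}{7 \left(-3\right)} = \frac{1}{7} \left(- \frac{1}{3}\right) = - \frac{1}{21} \approx -0.047619$)
$J{\left(v \right)} = 2 v$
$L{\left(q,f \right)} = f + q$
$L{\left(3,o \right)} J{\left(3 \right)} 3 = \left(- \frac{1}{21} + 3\right) 2 \cdot 3 \cdot 3 = \frac{62}{21} \cdot 6 \cdot 3 = \frac{124}{7} \cdot 3 = \frac{372}{7}$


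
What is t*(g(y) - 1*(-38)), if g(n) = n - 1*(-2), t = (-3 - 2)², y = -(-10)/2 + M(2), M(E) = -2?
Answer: 1075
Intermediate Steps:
y = 3 (y = -(-10)/2 - 2 = -5*(-1) - 2 = 5 - 2 = 3)
t = 25 (t = (-5)² = 25)
g(n) = 2 + n (g(n) = n + 2 = 2 + n)
t*(g(y) - 1*(-38)) = 25*((2 + 3) - 1*(-38)) = 25*(5 + 38) = 25*43 = 1075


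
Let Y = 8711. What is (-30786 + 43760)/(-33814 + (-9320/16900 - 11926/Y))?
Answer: -47749477165/124456029463 ≈ -0.38367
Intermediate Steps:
(-30786 + 43760)/(-33814 + (-9320/16900 - 11926/Y)) = (-30786 + 43760)/(-33814 + (-9320/16900 - 11926/8711)) = 12974/(-33814 + (-9320*1/16900 - 11926*1/8711)) = 12974/(-33814 + (-466/845 - 11926/8711)) = 12974/(-33814 - 14136796/7360795) = 12974/(-248912058926/7360795) = 12974*(-7360795/248912058926) = -47749477165/124456029463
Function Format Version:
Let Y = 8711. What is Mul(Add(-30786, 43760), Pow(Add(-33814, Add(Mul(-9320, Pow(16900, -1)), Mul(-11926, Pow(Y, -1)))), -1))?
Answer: Rational(-47749477165, 124456029463) ≈ -0.38367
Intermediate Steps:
Mul(Add(-30786, 43760), Pow(Add(-33814, Add(Mul(-9320, Pow(16900, -1)), Mul(-11926, Pow(Y, -1)))), -1)) = Mul(Add(-30786, 43760), Pow(Add(-33814, Add(Mul(-9320, Pow(16900, -1)), Mul(-11926, Pow(8711, -1)))), -1)) = Mul(12974, Pow(Add(-33814, Add(Mul(-9320, Rational(1, 16900)), Mul(-11926, Rational(1, 8711)))), -1)) = Mul(12974, Pow(Add(-33814, Add(Rational(-466, 845), Rational(-11926, 8711))), -1)) = Mul(12974, Pow(Add(-33814, Rational(-14136796, 7360795)), -1)) = Mul(12974, Pow(Rational(-248912058926, 7360795), -1)) = Mul(12974, Rational(-7360795, 248912058926)) = Rational(-47749477165, 124456029463)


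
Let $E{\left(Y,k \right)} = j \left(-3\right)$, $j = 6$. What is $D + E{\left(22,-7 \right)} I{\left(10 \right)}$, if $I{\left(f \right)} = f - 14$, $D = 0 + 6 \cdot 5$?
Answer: $102$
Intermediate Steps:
$D = 30$ ($D = 0 + 30 = 30$)
$E{\left(Y,k \right)} = -18$ ($E{\left(Y,k \right)} = 6 \left(-3\right) = -18$)
$I{\left(f \right)} = -14 + f$
$D + E{\left(22,-7 \right)} I{\left(10 \right)} = 30 - 18 \left(-14 + 10\right) = 30 - -72 = 30 + 72 = 102$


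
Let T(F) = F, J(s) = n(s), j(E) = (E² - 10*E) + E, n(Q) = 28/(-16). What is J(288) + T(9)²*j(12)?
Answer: 11657/4 ≈ 2914.3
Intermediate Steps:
n(Q) = -7/4 (n(Q) = 28*(-1/16) = -7/4)
j(E) = E² - 9*E
J(s) = -7/4
J(288) + T(9)²*j(12) = -7/4 + 9²*(12*(-9 + 12)) = -7/4 + 81*(12*3) = -7/4 + 81*36 = -7/4 + 2916 = 11657/4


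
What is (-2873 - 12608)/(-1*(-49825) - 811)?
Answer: -15481/49014 ≈ -0.31585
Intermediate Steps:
(-2873 - 12608)/(-1*(-49825) - 811) = -15481/(49825 - 811) = -15481/49014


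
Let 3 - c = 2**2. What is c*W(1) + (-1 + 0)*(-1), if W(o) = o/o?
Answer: 0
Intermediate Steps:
W(o) = 1
c = -1 (c = 3 - 1*2**2 = 3 - 1*4 = 3 - 4 = -1)
c*W(1) + (-1 + 0)*(-1) = -1*1 + (-1 + 0)*(-1) = -1 - 1*(-1) = -1 + 1 = 0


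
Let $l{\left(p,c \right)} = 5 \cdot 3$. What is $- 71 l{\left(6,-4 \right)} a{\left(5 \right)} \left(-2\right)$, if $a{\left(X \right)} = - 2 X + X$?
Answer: $-10650$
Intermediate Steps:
$a{\left(X \right)} = - X$
$l{\left(p,c \right)} = 15$
$- 71 l{\left(6,-4 \right)} a{\left(5 \right)} \left(-2\right) = - 71 \cdot 15 \left(\left(-1\right) 5\right) \left(-2\right) = - 71 \cdot 15 \left(-5\right) \left(-2\right) = - 71 \left(\left(-75\right) \left(-2\right)\right) = \left(-71\right) 150 = -10650$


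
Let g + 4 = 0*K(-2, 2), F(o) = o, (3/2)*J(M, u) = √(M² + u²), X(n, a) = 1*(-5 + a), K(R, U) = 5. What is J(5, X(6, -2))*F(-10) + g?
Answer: -4 - 20*√74/3 ≈ -61.349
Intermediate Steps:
X(n, a) = -5 + a
J(M, u) = 2*√(M² + u²)/3
g = -4 (g = -4 + 0*5 = -4 + 0 = -4)
J(5, X(6, -2))*F(-10) + g = (2*√(5² + (-5 - 2)²)/3)*(-10) - 4 = (2*√(25 + (-7)²)/3)*(-10) - 4 = (2*√(25 + 49)/3)*(-10) - 4 = (2*√74/3)*(-10) - 4 = -20*√74/3 - 4 = -4 - 20*√74/3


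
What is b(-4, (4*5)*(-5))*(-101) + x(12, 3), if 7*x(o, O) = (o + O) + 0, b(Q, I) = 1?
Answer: -692/7 ≈ -98.857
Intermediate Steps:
x(o, O) = O/7 + o/7 (x(o, O) = ((o + O) + 0)/7 = ((O + o) + 0)/7 = (O + o)/7 = O/7 + o/7)
b(-4, (4*5)*(-5))*(-101) + x(12, 3) = 1*(-101) + ((⅐)*3 + (⅐)*12) = -101 + (3/7 + 12/7) = -101 + 15/7 = -692/7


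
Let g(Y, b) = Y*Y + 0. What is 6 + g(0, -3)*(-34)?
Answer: 6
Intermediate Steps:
g(Y, b) = Y² (g(Y, b) = Y² + 0 = Y²)
6 + g(0, -3)*(-34) = 6 + 0²*(-34) = 6 + 0*(-34) = 6 + 0 = 6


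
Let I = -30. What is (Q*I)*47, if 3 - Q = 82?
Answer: 111390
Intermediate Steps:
Q = -79 (Q = 3 - 1*82 = 3 - 82 = -79)
(Q*I)*47 = -79*(-30)*47 = 2370*47 = 111390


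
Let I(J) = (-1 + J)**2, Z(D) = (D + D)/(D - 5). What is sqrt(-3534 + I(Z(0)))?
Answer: I*sqrt(3533) ≈ 59.439*I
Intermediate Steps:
Z(D) = 2*D/(-5 + D) (Z(D) = (2*D)/(-5 + D) = 2*D/(-5 + D))
sqrt(-3534 + I(Z(0))) = sqrt(-3534 + (-1 + 2*0/(-5 + 0))**2) = sqrt(-3534 + (-1 + 2*0/(-5))**2) = sqrt(-3534 + (-1 + 2*0*(-1/5))**2) = sqrt(-3534 + (-1 + 0)**2) = sqrt(-3534 + (-1)**2) = sqrt(-3534 + 1) = sqrt(-3533) = I*sqrt(3533)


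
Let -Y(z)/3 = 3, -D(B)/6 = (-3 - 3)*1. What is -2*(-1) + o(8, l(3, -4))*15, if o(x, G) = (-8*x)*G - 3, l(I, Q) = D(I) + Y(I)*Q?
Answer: -69163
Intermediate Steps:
D(B) = 36 (D(B) = -6*(-3 - 3) = -(-36) = -6*(-6) = 36)
Y(z) = -9 (Y(z) = -3*3 = -9)
l(I, Q) = 36 - 9*Q
o(x, G) = -3 - 8*G*x (o(x, G) = -8*G*x - 3 = -3 - 8*G*x)
-2*(-1) + o(8, l(3, -4))*15 = -2*(-1) + (-3 - 8*(36 - 9*(-4))*8)*15 = 2 + (-3 - 8*(36 + 36)*8)*15 = 2 + (-3 - 8*72*8)*15 = 2 + (-3 - 4608)*15 = 2 - 4611*15 = 2 - 69165 = -69163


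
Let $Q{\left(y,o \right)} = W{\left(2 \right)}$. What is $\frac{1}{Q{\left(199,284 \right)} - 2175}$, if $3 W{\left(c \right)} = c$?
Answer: $- \frac{3}{6523} \approx -0.00045991$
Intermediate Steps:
$W{\left(c \right)} = \frac{c}{3}$
$Q{\left(y,o \right)} = \frac{2}{3}$ ($Q{\left(y,o \right)} = \frac{1}{3} \cdot 2 = \frac{2}{3}$)
$\frac{1}{Q{\left(199,284 \right)} - 2175} = \frac{1}{\frac{2}{3} - 2175} = \frac{1}{- \frac{6523}{3}} = - \frac{3}{6523}$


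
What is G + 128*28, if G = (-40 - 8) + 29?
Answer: 3565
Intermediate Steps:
G = -19 (G = -48 + 29 = -19)
G + 128*28 = -19 + 128*28 = -19 + 3584 = 3565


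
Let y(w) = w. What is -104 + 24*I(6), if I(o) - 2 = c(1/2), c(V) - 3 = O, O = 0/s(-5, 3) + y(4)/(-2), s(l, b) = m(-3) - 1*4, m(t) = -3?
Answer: -32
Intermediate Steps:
s(l, b) = -7 (s(l, b) = -3 - 1*4 = -3 - 4 = -7)
O = -2 (O = 0/(-7) + 4/(-2) = 0*(-1/7) + 4*(-1/2) = 0 - 2 = -2)
c(V) = 1 (c(V) = 3 - 2 = 1)
I(o) = 3 (I(o) = 2 + 1 = 3)
-104 + 24*I(6) = -104 + 24*3 = -104 + 72 = -32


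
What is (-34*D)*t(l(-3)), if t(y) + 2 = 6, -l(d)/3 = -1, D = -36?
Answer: 4896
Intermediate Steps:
l(d) = 3 (l(d) = -3*(-1) = 3)
t(y) = 4 (t(y) = -2 + 6 = 4)
(-34*D)*t(l(-3)) = -34*(-36)*4 = 1224*4 = 4896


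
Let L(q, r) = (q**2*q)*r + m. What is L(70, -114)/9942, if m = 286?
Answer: -19550857/4971 ≈ -3933.0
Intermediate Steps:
L(q, r) = 286 + r*q**3 (L(q, r) = (q**2*q)*r + 286 = q**3*r + 286 = r*q**3 + 286 = 286 + r*q**3)
L(70, -114)/9942 = (286 - 114*70**3)/9942 = (286 - 114*343000)*(1/9942) = (286 - 39102000)*(1/9942) = -39101714*1/9942 = -19550857/4971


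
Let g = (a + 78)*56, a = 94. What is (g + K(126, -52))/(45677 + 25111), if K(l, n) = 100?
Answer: 811/5899 ≈ 0.13748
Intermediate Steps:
g = 9632 (g = (94 + 78)*56 = 172*56 = 9632)
(g + K(126, -52))/(45677 + 25111) = (9632 + 100)/(45677 + 25111) = 9732/70788 = 9732*(1/70788) = 811/5899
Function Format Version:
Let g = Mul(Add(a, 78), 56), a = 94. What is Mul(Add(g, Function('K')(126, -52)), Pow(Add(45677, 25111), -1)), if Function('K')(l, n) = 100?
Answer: Rational(811, 5899) ≈ 0.13748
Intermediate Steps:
g = 9632 (g = Mul(Add(94, 78), 56) = Mul(172, 56) = 9632)
Mul(Add(g, Function('K')(126, -52)), Pow(Add(45677, 25111), -1)) = Mul(Add(9632, 100), Pow(Add(45677, 25111), -1)) = Mul(9732, Pow(70788, -1)) = Mul(9732, Rational(1, 70788)) = Rational(811, 5899)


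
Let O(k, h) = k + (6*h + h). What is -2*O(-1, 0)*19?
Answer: 38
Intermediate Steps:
O(k, h) = k + 7*h
-2*O(-1, 0)*19 = -2*(-1 + 7*0)*19 = -2*(-1 + 0)*19 = -2*(-1)*19 = 2*19 = 38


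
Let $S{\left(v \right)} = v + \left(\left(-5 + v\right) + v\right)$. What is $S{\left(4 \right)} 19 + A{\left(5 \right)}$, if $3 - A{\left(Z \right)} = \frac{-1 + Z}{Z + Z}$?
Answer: $\frac{678}{5} \approx 135.6$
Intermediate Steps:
$A{\left(Z \right)} = 3 - \frac{-1 + Z}{2 Z}$ ($A{\left(Z \right)} = 3 - \frac{-1 + Z}{Z + Z} = 3 - \frac{-1 + Z}{2 Z}$)
$S{\left(v \right)} = -5 + 3 v$ ($S{\left(v \right)} = v + \left(-5 + 2 v\right) = -5 + 3 v$)
$S{\left(4 \right)} 19 + A{\left(5 \right)} = \left(-5 + 3 \cdot 4\right) 19 + \frac{1 + 5 \cdot 5}{2 \cdot 5} = \left(-5 + 12\right) 19 + \frac{1}{2} \cdot \frac{1}{5} \left(1 + 25\right) = 7 \cdot 19 + \frac{1}{2} \cdot \frac{1}{5} \cdot 26 = 133 + \frac{13}{5} = \frac{678}{5}$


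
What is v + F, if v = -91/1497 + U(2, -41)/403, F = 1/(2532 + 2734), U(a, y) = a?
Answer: -176750323/3176930406 ≈ -0.055636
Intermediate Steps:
F = 1/5266 ≈ 0.00018990
v = -33679/603291 (v = -91/1497 + 2/403 = -33679/603291 ≈ -0.055825)
v + F = -33679/603291 + 1/5266 = -176750323/3176930406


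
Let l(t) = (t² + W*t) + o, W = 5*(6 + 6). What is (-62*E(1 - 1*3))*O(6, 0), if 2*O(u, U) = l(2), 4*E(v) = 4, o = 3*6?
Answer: -4402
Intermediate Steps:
W = 60 (W = 5*12 = 60)
o = 18
E(v) = 1 (E(v) = (¼)*4 = 1)
l(t) = 18 + t² + 60*t (l(t) = (t² + 60*t) + 18 = 18 + t² + 60*t)
O(u, U) = 71 (O(u, U) = (18 + 2² + 60*2)/2 = (18 + 4 + 120)/2 = (½)*142 = 71)
(-62*E(1 - 1*3))*O(6, 0) = -62*1*71 = -62*71 = -4402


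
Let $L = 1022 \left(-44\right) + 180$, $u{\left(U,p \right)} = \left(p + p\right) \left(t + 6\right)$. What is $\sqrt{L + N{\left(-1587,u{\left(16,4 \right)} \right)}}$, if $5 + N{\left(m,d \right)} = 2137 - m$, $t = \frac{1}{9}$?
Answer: $i \sqrt{41069} \approx 202.65 i$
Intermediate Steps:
$t = \frac{1}{9} \approx 0.11111$
$u{\left(U,p \right)} = \frac{110 p}{9}$ ($u{\left(U,p \right)} = \left(p + p\right) \left(\frac{1}{9} + 6\right) = 2 p \frac{55}{9} = \frac{110 p}{9}$)
$N{\left(m,d \right)} = 2132 - m$ ($N{\left(m,d \right)} = -5 - \left(-2137 + m\right) = 2132 - m$)
$L = -44788$ ($L = -44968 + 180 = -44788$)
$\sqrt{L + N{\left(-1587,u{\left(16,4 \right)} \right)}} = \sqrt{-44788 + \left(2132 - -1587\right)} = \sqrt{-44788 + \left(2132 + 1587\right)} = \sqrt{-44788 + 3719} = \sqrt{-41069} = i \sqrt{41069}$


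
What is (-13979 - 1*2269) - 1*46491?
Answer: -62739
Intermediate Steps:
(-13979 - 1*2269) - 1*46491 = (-13979 - 2269) - 46491 = -16248 - 46491 = -62739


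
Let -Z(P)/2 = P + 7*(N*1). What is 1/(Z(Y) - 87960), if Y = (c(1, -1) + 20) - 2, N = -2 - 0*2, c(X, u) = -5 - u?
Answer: -1/87960 ≈ -1.1369e-5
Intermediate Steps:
N = -2 (N = -2 - 1*0 = -2 + 0 = -2)
Y = 14 (Y = ((-5 - 1*(-1)) + 20) - 2 = ((-5 + 1) + 20) - 2 = (-4 + 20) - 2 = 16 - 2 = 14)
Z(P) = 28 - 2*P (Z(P) = -2*(P + 7*(-2*1)) = -2*(P + 7*(-2)) = -2*(P - 14) = -2*(-14 + P) = 28 - 2*P)
1/(Z(Y) - 87960) = 1/((28 - 2*14) - 87960) = 1/((28 - 28) - 87960) = 1/(0 - 87960) = 1/(-87960) = -1/87960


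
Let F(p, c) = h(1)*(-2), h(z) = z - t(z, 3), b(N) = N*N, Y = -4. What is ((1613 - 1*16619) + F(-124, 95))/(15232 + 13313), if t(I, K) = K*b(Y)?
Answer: -14912/28545 ≈ -0.52240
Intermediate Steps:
b(N) = N²
t(I, K) = 16*K (t(I, K) = K*(-4)² = K*16 = 16*K)
h(z) = -48 + z (h(z) = z - 16*3 = z - 1*48 = z - 48 = -48 + z)
F(p, c) = 94 (F(p, c) = (-48 + 1)*(-2) = -47*(-2) = 94)
((1613 - 1*16619) + F(-124, 95))/(15232 + 13313) = ((1613 - 1*16619) + 94)/(15232 + 13313) = ((1613 - 16619) + 94)/28545 = (-15006 + 94)*(1/28545) = -14912*1/28545 = -14912/28545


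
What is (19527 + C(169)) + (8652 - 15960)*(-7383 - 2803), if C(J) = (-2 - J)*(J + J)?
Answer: 74401017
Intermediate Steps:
C(J) = 2*J*(-2 - J) (C(J) = (-2 - J)*(2*J) = 2*J*(-2 - J))
(19527 + C(169)) + (8652 - 15960)*(-7383 - 2803) = (19527 - 2*169*(2 + 169)) + (8652 - 15960)*(-7383 - 2803) = (19527 - 2*169*171) - 7308*(-10186) = (19527 - 57798) + 74439288 = -38271 + 74439288 = 74401017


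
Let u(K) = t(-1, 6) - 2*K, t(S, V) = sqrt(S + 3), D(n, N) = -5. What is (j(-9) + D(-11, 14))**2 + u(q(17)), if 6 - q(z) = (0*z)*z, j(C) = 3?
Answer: -8 + sqrt(2) ≈ -6.5858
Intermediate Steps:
t(S, V) = sqrt(3 + S)
q(z) = 6 (q(z) = 6 - 0*z*z = 6 - 0*z = 6 - 1*0 = 6 + 0 = 6)
u(K) = sqrt(2) - 2*K (u(K) = sqrt(3 - 1) - 2*K = sqrt(2) - 2*K)
(j(-9) + D(-11, 14))**2 + u(q(17)) = (3 - 5)**2 + (sqrt(2) - 2*6) = (-2)**2 + (sqrt(2) - 12) = 4 + (-12 + sqrt(2)) = -8 + sqrt(2)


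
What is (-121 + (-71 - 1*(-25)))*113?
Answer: -18871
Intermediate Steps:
(-121 + (-71 - 1*(-25)))*113 = (-121 + (-71 + 25))*113 = (-121 - 46)*113 = -167*113 = -18871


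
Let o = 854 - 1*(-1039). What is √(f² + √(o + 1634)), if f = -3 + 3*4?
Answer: √(81 + √3527) ≈ 11.849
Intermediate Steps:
o = 1893 (o = 854 + 1039 = 1893)
f = 9 (f = -3 + 12 = 9)
√(f² + √(o + 1634)) = √(9² + √(1893 + 1634)) = √(81 + √3527)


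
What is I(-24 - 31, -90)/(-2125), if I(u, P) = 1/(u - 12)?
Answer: 1/142375 ≈ 7.0237e-6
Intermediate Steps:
I(u, P) = 1/(-12 + u)
I(-24 - 31, -90)/(-2125) = 1/(-12 + (-24 - 31)*(-2125)) = -1/2125/(-12 - 55) = -1/2125/(-67) = -1/67*(-1/2125) = 1/142375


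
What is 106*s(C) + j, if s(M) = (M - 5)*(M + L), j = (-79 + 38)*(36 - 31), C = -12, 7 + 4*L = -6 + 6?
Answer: 49145/2 ≈ 24573.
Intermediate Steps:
L = -7/4 (L = -7/4 + (-6 + 6)/4 = -7/4 + (¼)*0 = -7/4 + 0 = -7/4 ≈ -1.7500)
j = -205 (j = -41*5 = -205)
s(M) = (-5 + M)*(-7/4 + M) (s(M) = (M - 5)*(M - 7/4) = (-5 + M)*(-7/4 + M))
106*s(C) + j = 106*(35/4 + (-12)² - 27/4*(-12)) - 205 = 106*(35/4 + 144 + 81) - 205 = 106*(935/4) - 205 = 49555/2 - 205 = 49145/2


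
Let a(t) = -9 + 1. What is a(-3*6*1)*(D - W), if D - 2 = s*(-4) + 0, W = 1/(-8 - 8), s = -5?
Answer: -353/2 ≈ -176.50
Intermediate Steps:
a(t) = -8
W = -1/16 (W = 1/(-16) = -1/16 ≈ -0.062500)
D = 22 (D = 2 + (-5*(-4) + 0) = 2 + (20 + 0) = 2 + 20 = 22)
a(-3*6*1)*(D - W) = -8*(22 - 1*(-1/16)) = -8*(22 + 1/16) = -8*353/16 = -353/2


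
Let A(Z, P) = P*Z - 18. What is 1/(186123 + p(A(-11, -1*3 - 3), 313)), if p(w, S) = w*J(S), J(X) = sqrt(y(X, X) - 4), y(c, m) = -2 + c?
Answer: 62041/11547021267 - 16*sqrt(307)/11547021267 ≈ 5.3486e-6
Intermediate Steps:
A(Z, P) = -18 + P*Z
J(X) = sqrt(-6 + X) (J(X) = sqrt((-2 + X) - 4) = sqrt(-6 + X))
p(w, S) = w*sqrt(-6 + S)
1/(186123 + p(A(-11, -1*3 - 3), 313)) = 1/(186123 + (-18 + (-1*3 - 3)*(-11))*sqrt(-6 + 313)) = 1/(186123 + (-18 + (-3 - 3)*(-11))*sqrt(307)) = 1/(186123 + (-18 - 6*(-11))*sqrt(307)) = 1/(186123 + (-18 + 66)*sqrt(307)) = 1/(186123 + 48*sqrt(307))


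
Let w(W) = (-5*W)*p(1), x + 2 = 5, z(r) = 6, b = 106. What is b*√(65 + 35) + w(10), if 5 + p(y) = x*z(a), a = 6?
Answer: 410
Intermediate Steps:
x = 3 (x = -2 + 5 = 3)
p(y) = 13 (p(y) = -5 + 3*6 = -5 + 18 = 13)
w(W) = -65*W (w(W) = -5*W*13 = -65*W)
b*√(65 + 35) + w(10) = 106*√(65 + 35) - 65*10 = 106*√100 - 650 = 106*10 - 650 = 1060 - 650 = 410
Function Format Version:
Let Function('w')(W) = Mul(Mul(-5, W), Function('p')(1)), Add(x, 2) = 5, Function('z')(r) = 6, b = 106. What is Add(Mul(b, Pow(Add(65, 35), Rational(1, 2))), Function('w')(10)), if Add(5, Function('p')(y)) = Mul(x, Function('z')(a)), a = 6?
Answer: 410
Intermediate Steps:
x = 3 (x = Add(-2, 5) = 3)
Function('p')(y) = 13 (Function('p')(y) = Add(-5, Mul(3, 6)) = Add(-5, 18) = 13)
Function('w')(W) = Mul(-65, W) (Function('w')(W) = Mul(Mul(-5, W), 13) = Mul(-65, W))
Add(Mul(b, Pow(Add(65, 35), Rational(1, 2))), Function('w')(10)) = Add(Mul(106, Pow(Add(65, 35), Rational(1, 2))), Mul(-65, 10)) = Add(Mul(106, Pow(100, Rational(1, 2))), -650) = Add(Mul(106, 10), -650) = Add(1060, -650) = 410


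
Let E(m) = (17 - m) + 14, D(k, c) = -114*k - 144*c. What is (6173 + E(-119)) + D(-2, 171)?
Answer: -18073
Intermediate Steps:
D(k, c) = -144*c - 114*k
E(m) = 31 - m
(6173 + E(-119)) + D(-2, 171) = (6173 + (31 - 1*(-119))) + (-144*171 - 114*(-2)) = (6173 + (31 + 119)) + (-24624 + 228) = (6173 + 150) - 24396 = 6323 - 24396 = -18073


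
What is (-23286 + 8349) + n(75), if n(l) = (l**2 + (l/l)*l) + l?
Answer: -9162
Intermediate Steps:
n(l) = l**2 + 2*l (n(l) = (l**2 + 1*l) + l = (l**2 + l) + l = (l + l**2) + l = l**2 + 2*l)
(-23286 + 8349) + n(75) = (-23286 + 8349) + 75*(2 + 75) = -14937 + 75*77 = -14937 + 5775 = -9162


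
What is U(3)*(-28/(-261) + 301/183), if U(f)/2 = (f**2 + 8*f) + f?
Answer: 223160/1769 ≈ 126.15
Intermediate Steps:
U(f) = 2*f**2 + 18*f (U(f) = 2*((f**2 + 8*f) + f) = 2*(f**2 + 9*f) = 2*f**2 + 18*f)
U(3)*(-28/(-261) + 301/183) = (2*3*(9 + 3))*(-28/(-261) + 301/183) = (2*3*12)*(-28*(-1/261) + 301*(1/183)) = 72*(28/261 + 301/183) = 72*(27895/15921) = 223160/1769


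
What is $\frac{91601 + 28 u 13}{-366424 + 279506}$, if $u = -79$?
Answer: $- \frac{62845}{86918} \approx -0.72304$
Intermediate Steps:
$\frac{91601 + 28 u 13}{-366424 + 279506} = \frac{91601 + 28 \left(-79\right) 13}{-366424 + 279506} = \frac{91601 - 28756}{-86918} = \left(91601 - 28756\right) \left(- \frac{1}{86918}\right) = 62845 \left(- \frac{1}{86918}\right) = - \frac{62845}{86918}$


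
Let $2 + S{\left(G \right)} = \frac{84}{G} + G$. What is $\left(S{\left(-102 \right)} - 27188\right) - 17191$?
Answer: $- \frac{756225}{17} \approx -44484.0$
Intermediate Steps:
$S{\left(G \right)} = -2 + G + \frac{84}{G}$ ($S{\left(G \right)} = -2 + \left(\frac{84}{G} + G\right) = -2 + \left(G + \frac{84}{G}\right) = -2 + G + \frac{84}{G}$)
$\left(S{\left(-102 \right)} - 27188\right) - 17191 = \left(\left(-2 - 102 + \frac{84}{-102}\right) - 27188\right) - 17191 = \left(\left(-2 - 102 + 84 \left(- \frac{1}{102}\right)\right) - 27188\right) - 17191 = \left(\left(-2 - 102 - \frac{14}{17}\right) - 27188\right) - 17191 = \left(- \frac{1782}{17} - 27188\right) - 17191 = - \frac{463978}{17} - 17191 = - \frac{756225}{17}$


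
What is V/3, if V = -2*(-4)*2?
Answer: 16/3 ≈ 5.3333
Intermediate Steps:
V = 16 (V = 8*2 = 16)
V/3 = 16/3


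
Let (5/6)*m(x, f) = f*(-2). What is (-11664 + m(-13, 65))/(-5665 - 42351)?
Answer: 2955/12004 ≈ 0.24617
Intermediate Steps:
m(x, f) = -12*f/5 (m(x, f) = 6*(f*(-2))/5 = 6*(-2*f)/5 = -12*f/5)
(-11664 + m(-13, 65))/(-5665 - 42351) = (-11664 - 12/5*65)/(-5665 - 42351) = (-11664 - 156)/(-48016) = -11820*(-1/48016) = 2955/12004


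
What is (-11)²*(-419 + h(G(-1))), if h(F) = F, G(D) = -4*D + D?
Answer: -50336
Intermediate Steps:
G(D) = -3*D
(-11)²*(-419 + h(G(-1))) = (-11)²*(-419 - 3*(-1)) = 121*(-419 + 3) = 121*(-416) = -50336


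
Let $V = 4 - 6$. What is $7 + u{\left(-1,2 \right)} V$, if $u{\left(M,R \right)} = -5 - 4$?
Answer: $25$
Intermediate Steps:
$u{\left(M,R \right)} = -9$
$V = -2$
$7 + u{\left(-1,2 \right)} V = 7 - -18 = 7 + 18 = 25$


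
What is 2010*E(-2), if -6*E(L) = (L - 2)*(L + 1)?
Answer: -1340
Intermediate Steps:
E(L) = -(1 + L)*(-2 + L)/6 (E(L) = -(L - 2)*(L + 1)/6 = -(-2 + L)*(1 + L)/6 = -(1 + L)*(-2 + L)/6)
2010*E(-2) = 2010*(⅓ - ⅙*(-2)² + (⅙)*(-2)) = 2010*(⅓ - ⅙*4 - ⅓) = 2010*(⅓ - ⅔ - ⅓) = 2010*(-⅔) = -1340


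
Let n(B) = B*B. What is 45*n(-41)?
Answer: 75645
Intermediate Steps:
n(B) = B**2
45*n(-41) = 45*(-41)**2 = 45*1681 = 75645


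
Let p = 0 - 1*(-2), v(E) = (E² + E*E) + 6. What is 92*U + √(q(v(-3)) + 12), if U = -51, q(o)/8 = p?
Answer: -4692 + 2*√7 ≈ -4686.7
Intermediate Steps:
v(E) = 6 + 2*E² (v(E) = (E² + E²) + 6 = 2*E² + 6 = 6 + 2*E²)
p = 2 (p = 0 + 2 = 2)
q(o) = 16 (q(o) = 8*2 = 16)
92*U + √(q(v(-3)) + 12) = 92*(-51) + √(16 + 12) = -4692 + √28 = -4692 + 2*√7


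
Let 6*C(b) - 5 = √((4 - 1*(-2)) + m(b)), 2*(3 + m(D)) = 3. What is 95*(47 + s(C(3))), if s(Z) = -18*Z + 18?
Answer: 4750 - 855*√2/2 ≈ 4145.4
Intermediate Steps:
m(D) = -3/2 (m(D) = -3 + (½)*3 = -3 + 3/2 = -3/2)
C(b) = ⅚ + √2/4 (C(b) = ⅚ + √((4 - 1*(-2)) - 3/2)/6 = ⅚ + √((4 + 2) - 3/2)/6 = ⅚ + √(6 - 3/2)/6 = ⅚ + √(9/2)/6 = ⅚ + (3*√2/2)/6 = ⅚ + √2/4)
s(Z) = 18 - 18*Z
95*(47 + s(C(3))) = 95*(47 + (18 - 18*(⅚ + √2/4))) = 95*(47 + (18 + (-15 - 9*√2/2))) = 95*(47 + (3 - 9*√2/2)) = 95*(50 - 9*√2/2) = 4750 - 855*√2/2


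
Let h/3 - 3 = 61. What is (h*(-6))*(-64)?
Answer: 73728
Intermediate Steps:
h = 192 (h = 9 + 3*61 = 9 + 183 = 192)
(h*(-6))*(-64) = (192*(-6))*(-64) = -1152*(-64) = 73728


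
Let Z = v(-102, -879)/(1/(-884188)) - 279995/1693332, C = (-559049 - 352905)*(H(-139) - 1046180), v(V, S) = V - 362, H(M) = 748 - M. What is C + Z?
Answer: 1614878905250632333/1693332 ≈ 9.5367e+11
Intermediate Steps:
v(V, S) = -362 + V
C = 953259132522 (C = (-559049 - 352905)*((748 - 1*(-139)) - 1046180) = -911954*((748 + 139) - 1046180) = -911954*(887 - 1046180) = -911954*(-1045293) = 953259132522)
Z = 694711858889029/1693332 (Z = (-362 - 102)/(1/(-884188)) - 279995/1693332 = -464/(-1/884188) - 279995*1/1693332 = -464*(-884188) - 279995/1693332 = 410263232 - 279995/1693332 = 694711858889029/1693332 ≈ 4.1026e+8)
C + Z = 953259132522 + 694711858889029/1693332 = 1614878905250632333/1693332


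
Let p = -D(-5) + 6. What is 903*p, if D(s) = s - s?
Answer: 5418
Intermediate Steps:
D(s) = 0
p = 6 (p = -1*0 + 6 = 0 + 6 = 6)
903*p = 903*6 = 5418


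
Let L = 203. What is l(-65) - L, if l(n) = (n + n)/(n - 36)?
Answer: -20373/101 ≈ -201.71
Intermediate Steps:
l(n) = 2*n/(-36 + n) (l(n) = (2*n)/(-36 + n) = 2*n/(-36 + n))
l(-65) - L = 2*(-65)/(-36 - 65) - 1*203 = 2*(-65)/(-101) - 203 = 2*(-65)*(-1/101) - 203 = 130/101 - 203 = -20373/101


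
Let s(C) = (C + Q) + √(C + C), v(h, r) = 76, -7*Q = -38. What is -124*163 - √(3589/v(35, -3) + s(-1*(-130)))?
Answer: -20212 - √(12923743 + 141512*√65)/266 ≈ -20226.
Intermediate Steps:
Q = 38/7 (Q = -⅐*(-38) = 38/7 ≈ 5.4286)
s(C) = 38/7 + C + √2*√C (s(C) = (C + 38/7) + √(C + C) = (38/7 + C) + √(2*C) = (38/7 + C) + √2*√C = 38/7 + C + √2*√C)
-124*163 - √(3589/v(35, -3) + s(-1*(-130))) = -124*163 - √(3589/76 + (38/7 - 1*(-130) + √2*√(-1*(-130)))) = -20212 - √(3589*(1/76) + (38/7 + 130 + √2*√130)) = -20212 - √(3589/76 + (38/7 + 130 + 2*√65)) = -20212 - √(3589/76 + (948/7 + 2*√65)) = -20212 - √(97171/532 + 2*√65)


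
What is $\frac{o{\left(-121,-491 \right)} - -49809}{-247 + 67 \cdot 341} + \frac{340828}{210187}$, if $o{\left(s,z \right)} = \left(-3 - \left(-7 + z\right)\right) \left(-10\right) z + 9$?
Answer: $\frac{132255700729}{1187556550} \approx 111.37$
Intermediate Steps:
$o{\left(s,z \right)} = 9 + z \left(-40 + 10 z\right)$ ($o{\left(s,z \right)} = \left(4 - z\right) \left(-10\right) z + 9 = \left(-40 + 10 z\right) z + 9 = z \left(-40 + 10 z\right) + 9 = 9 + z \left(-40 + 10 z\right)$)
$\frac{o{\left(-121,-491 \right)} - -49809}{-247 + 67 \cdot 341} + \frac{340828}{210187} = \frac{\left(9 - -19640 + 10 \left(-491\right)^{2}\right) - -49809}{-247 + 67 \cdot 341} + \frac{340828}{210187} = \frac{\left(9 + 19640 + 10 \cdot 241081\right) + 49809}{-247 + 22847} + 340828 \cdot \frac{1}{210187} = \frac{\left(9 + 19640 + 2410810\right) + 49809}{22600} + \frac{340828}{210187} = \left(2430459 + 49809\right) \frac{1}{22600} + \frac{340828}{210187} = 2480268 \cdot \frac{1}{22600} + \frac{340828}{210187} = \frac{620067}{5650} + \frac{340828}{210187} = \frac{132255700729}{1187556550}$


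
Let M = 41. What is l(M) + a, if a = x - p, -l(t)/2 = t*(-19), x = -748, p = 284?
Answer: 526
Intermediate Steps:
l(t) = 38*t (l(t) = -2*t*(-19) = -(-38)*t = 38*t)
a = -1032 (a = -748 - 1*284 = -748 - 284 = -1032)
l(M) + a = 38*41 - 1032 = 1558 - 1032 = 526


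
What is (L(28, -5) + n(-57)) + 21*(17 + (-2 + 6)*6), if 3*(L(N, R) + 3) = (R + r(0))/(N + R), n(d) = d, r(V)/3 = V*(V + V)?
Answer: 55264/69 ≈ 800.93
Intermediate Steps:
r(V) = 6*V² (r(V) = 3*(V*(V + V)) = 3*(V*(2*V)) = 3*(2*V²) = 6*V²)
L(N, R) = -3 + R/(3*(N + R)) (L(N, R) = -3 + ((R + 6*0²)/(N + R))/3 = -3 + ((R + 6*0)/(N + R))/3 = -3 + ((R + 0)/(N + R))/3 = -3 + (R/(N + R))/3 = -3 + R/(3*(N + R)))
(L(28, -5) + n(-57)) + 21*(17 + (-2 + 6)*6) = ((-3*28 - 8/3*(-5))/(28 - 5) - 57) + 21*(17 + (-2 + 6)*6) = ((-84 + 40/3)/23 - 57) + 21*(17 + 4*6) = ((1/23)*(-212/3) - 57) + 21*(17 + 24) = (-212/69 - 57) + 21*41 = -4145/69 + 861 = 55264/69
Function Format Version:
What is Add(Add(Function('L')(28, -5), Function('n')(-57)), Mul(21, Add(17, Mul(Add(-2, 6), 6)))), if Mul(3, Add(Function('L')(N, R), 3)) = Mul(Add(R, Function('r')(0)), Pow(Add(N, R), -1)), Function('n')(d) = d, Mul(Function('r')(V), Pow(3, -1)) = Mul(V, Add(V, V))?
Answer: Rational(55264, 69) ≈ 800.93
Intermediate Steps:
Function('r')(V) = Mul(6, Pow(V, 2)) (Function('r')(V) = Mul(3, Mul(V, Add(V, V))) = Mul(3, Mul(V, Mul(2, V))) = Mul(3, Mul(2, Pow(V, 2))) = Mul(6, Pow(V, 2)))
Function('L')(N, R) = Add(-3, Mul(Rational(1, 3), R, Pow(Add(N, R), -1))) (Function('L')(N, R) = Add(-3, Mul(Rational(1, 3), Mul(Add(R, Mul(6, Pow(0, 2))), Pow(Add(N, R), -1)))) = Add(-3, Mul(Rational(1, 3), Mul(Add(R, Mul(6, 0)), Pow(Add(N, R), -1)))) = Add(-3, Mul(Rational(1, 3), Mul(Add(R, 0), Pow(Add(N, R), -1)))) = Add(-3, Mul(Rational(1, 3), Mul(R, Pow(Add(N, R), -1)))) = Add(-3, Mul(Rational(1, 3), R, Pow(Add(N, R), -1))))
Add(Add(Function('L')(28, -5), Function('n')(-57)), Mul(21, Add(17, Mul(Add(-2, 6), 6)))) = Add(Add(Mul(Pow(Add(28, -5), -1), Add(Mul(-3, 28), Mul(Rational(-8, 3), -5))), -57), Mul(21, Add(17, Mul(Add(-2, 6), 6)))) = Add(Add(Mul(Pow(23, -1), Add(-84, Rational(40, 3))), -57), Mul(21, Add(17, Mul(4, 6)))) = Add(Add(Mul(Rational(1, 23), Rational(-212, 3)), -57), Mul(21, Add(17, 24))) = Add(Add(Rational(-212, 69), -57), Mul(21, 41)) = Add(Rational(-4145, 69), 861) = Rational(55264, 69)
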